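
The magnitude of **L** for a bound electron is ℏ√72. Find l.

l = 8

Since |L|² = l(l+1)ℏ², l(l+1) = 72.
The positive root is l = 8.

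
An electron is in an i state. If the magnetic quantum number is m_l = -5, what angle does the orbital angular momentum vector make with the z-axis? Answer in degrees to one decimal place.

θ ≈ 140.5°

The letter i corresponds to l = 6.
|L|² = l(l+1)ℏ² = 42ℏ², so |L| = √42 ℏ.
L_z = m_l ℏ = −5ℏ.
cos θ = L_z/|L| = -5/√42, so θ ≈ 140.5°.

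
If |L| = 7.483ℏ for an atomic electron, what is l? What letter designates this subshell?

l = 7 (k orbital)

Since |L|² = l(l+1)ℏ², l(l+1) = 56.
The positive root is l = 7.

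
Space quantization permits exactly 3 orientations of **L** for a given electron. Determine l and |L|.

l = 1, |L| = √2 ℏ ≈ 1.414ℏ

3 = 2l + 1, so l = (3−1)/2 = 1.
|L| = ℏ√(l(l+1)) = ℏ√(1·2) = √2 ℏ.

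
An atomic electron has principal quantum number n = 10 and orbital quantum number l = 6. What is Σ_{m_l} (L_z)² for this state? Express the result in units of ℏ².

m_l runs from −6 to 6, i.e. {-6, -5, -4, -3, -2, -1, 0, 1, 2, 3, 4, 5, 6}.
Σ m_l² = 2·(1 + 4 + 9 + 16 + 25 + 36) = 182.

Σ(L_z)² = 182 ℏ²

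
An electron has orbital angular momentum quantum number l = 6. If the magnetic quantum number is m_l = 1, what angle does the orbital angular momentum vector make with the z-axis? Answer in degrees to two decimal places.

|L| = √(l(l+1)) ℏ = √42 ℏ.
L_z = m_l ℏ = 1ℏ.
cos θ = L_z/|L| = 1/√42, so θ ≈ 81.12°.

θ ≈ 81.12°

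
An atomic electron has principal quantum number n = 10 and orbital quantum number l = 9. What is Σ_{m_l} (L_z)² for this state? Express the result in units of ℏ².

The allowed m_l values are -9, -8, -7, -6, -5, -4, -3, -2, -1, 0, 1, 2, 3, 4, 5, 6, 7, 8, 9.
Summing m² from −9 to 9: Σ m_l² = 570.

Σ(L_z)² = 570 ℏ²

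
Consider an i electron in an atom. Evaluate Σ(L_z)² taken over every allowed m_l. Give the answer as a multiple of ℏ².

Σ(L_z)² = 182 ℏ²

The letter i corresponds to l = 6.
m_l ∈ {-6, -5, -4, -3, -2, -1, 0, 1, 2, 3, 4, 5, 6}.
Σ m_l² = 2·(1 + 4 + 9 + 16 + 25 + 36) = 182.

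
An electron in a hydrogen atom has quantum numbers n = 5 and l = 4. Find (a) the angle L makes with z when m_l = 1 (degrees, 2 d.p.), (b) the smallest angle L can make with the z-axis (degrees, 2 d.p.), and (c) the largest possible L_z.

θ(m_l=1) ≈ 77.08°; θ_min ≈ 26.57°; L_z,max = 4ℏ

For m_l = 1: cos θ = 1/√20, θ ≈ 77.08°.
cos θ_min = 4/√20, so θ_min ≈ 26.57°.
L_z,max = lℏ = 4ℏ.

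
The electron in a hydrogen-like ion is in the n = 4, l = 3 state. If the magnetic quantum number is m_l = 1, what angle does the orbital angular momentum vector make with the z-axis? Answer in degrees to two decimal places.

θ ≈ 73.22°

|L| = ℏ√(l(l+1)) = 2√3 ℏ.
L_z = m_l ℏ = 1ℏ.
cos θ = L_z/|L| = 1/√12, so θ ≈ 73.22°.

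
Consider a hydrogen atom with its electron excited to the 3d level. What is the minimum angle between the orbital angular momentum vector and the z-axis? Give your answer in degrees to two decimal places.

θ_min ≈ 35.26°

The 3d level has l = 2.
|L| = ℏ√(l(l+1)) = √6 ℏ.
The smallest angle corresponds to the largest L_z, i.e. m_l = l = 2, giving L_z = 2ℏ.
cos θ_min = 2/√6, so θ_min ≈ 35.26°.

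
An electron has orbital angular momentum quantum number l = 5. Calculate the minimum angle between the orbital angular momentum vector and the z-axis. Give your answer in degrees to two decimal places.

|L| = ℏ√(l(l+1)) = √30 ℏ.
The smallest angle corresponds to the largest L_z, i.e. m_l = l = 5, giving L_z = 5ℏ.
cos θ_min = 5/√30, so θ_min ≈ 24.09°.

θ_min ≈ 24.09°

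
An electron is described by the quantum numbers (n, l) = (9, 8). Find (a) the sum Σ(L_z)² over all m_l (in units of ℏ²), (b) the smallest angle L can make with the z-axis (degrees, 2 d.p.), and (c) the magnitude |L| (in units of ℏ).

Σ(L_z)² = 408 ℏ²; θ_min ≈ 19.47°; |L| = 6√2 ℏ ≈ 8.485ℏ

Σ m_l² = 408, so Σ(L_z)² = 408 ℏ².
cos θ_min = 8/√72, so θ_min ≈ 19.47°.
|L| = ℏ√(8·9) = 6√2 ℏ ≈ 8.485ℏ.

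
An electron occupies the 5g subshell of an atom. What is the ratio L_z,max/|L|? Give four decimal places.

5g means n = 5, l = 4.
|L| = 2√5 ℏ ≈ 4.4721ℏ, while L_z,max = lℏ = 4ℏ.
L_z,max/|L| = 4/√20 = 0.8944.

L_z,max/|L| = 0.8944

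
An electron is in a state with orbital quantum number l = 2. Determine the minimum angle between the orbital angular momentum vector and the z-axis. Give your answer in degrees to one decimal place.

|L|² = l(l+1)ℏ² = 6ℏ², so |L| = √6 ℏ.
The smallest angle corresponds to the largest L_z, i.e. m_l = l = 2, giving L_z = 2ℏ.
cos θ_min = 2/√6, so θ_min ≈ 35.3°.

θ_min ≈ 35.3°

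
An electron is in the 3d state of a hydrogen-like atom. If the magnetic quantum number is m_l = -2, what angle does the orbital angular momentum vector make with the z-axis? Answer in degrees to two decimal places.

θ ≈ 144.74°

For 3d, l = 2.
|L|² = l(l+1)ℏ² = 6ℏ², so |L| = √6 ℏ.
L_z = m_l ℏ = −2ℏ.
cos θ = L_z/|L| = -2/√6, so θ ≈ 144.74°.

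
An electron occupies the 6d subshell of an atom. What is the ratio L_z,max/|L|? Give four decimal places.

For 6d, l = 2.
|L| = √6 ℏ ≈ 2.4495ℏ, while L_z,max = lℏ = 2ℏ.
L_z,max/|L| = 2/√6 = 0.8165.

L_z,max/|L| = 0.8165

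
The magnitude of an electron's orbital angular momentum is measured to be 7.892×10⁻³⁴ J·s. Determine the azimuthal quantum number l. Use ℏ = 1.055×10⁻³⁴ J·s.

l = 7

Dividing by ℏ: |L|/ℏ ≈ 7.481.
l(l+1) ≈ 7.481² ≈ 55.96, so l = 7.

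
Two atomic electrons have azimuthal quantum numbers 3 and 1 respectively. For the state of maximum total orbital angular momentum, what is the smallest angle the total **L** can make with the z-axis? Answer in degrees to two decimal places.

L runs from |3 − 1| = 2 to 3 + 1 = 4.
L ∈ {2, 3, 4}.
The maximum is L = 4, with |L_tot| = ℏ√(4·5) = 2√5 ℏ.
The minimum angle with z is arccos(4/√20) ≈ 26.57°.

θ_min ≈ 26.57°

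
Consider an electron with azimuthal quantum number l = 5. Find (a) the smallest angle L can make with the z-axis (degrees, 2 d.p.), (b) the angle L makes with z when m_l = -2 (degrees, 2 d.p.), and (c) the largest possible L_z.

θ_min ≈ 24.09°; θ(m_l=-2) ≈ 111.42°; L_z,max = 5ℏ

cos θ_min = 5/√30, so θ_min ≈ 24.09°.
For m_l = -2: cos θ = -2/√30, θ ≈ 111.42°.
L_z,max = lℏ = 5ℏ.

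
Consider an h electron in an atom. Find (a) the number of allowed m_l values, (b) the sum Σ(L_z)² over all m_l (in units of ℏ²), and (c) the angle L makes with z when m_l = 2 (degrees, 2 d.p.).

11 values; Σ(L_z)² = 110 ℏ²; θ(m_l=2) ≈ 68.58°

An h state has l = 5.
There are 2l+1 = 11 values of m_l.
Σ m_l² = 110, so Σ(L_z)² = 110 ℏ².
For m_l = 2: cos θ = 2/√30, θ ≈ 68.58°.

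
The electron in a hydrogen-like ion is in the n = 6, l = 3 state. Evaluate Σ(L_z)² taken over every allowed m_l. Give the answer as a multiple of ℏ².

m_l ∈ {-3, -2, -1, 0, 1, 2, 3}.
Summing m² from −3 to 3: Σ m_l² = 28.

Σ(L_z)² = 28 ℏ²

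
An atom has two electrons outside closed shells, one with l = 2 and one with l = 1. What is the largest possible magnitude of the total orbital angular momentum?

|L_tot|_max = 2√3 ℏ ≈ 3.464ℏ

By the triangle rule, |l₁ − l₂| ≤ L ≤ l₁ + l₂.
L ∈ {1, 2, 3}.
The largest magnitude corresponds to L = 3: |L_tot| = ℏ√(3·4) = 2√3 ℏ.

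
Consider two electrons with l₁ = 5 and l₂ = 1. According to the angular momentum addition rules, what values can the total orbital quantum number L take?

L = 4, 5, 6

By the triangle rule, |l₁ − l₂| ≤ L ≤ l₁ + l₂.
Allowed values: L = 4, 5, 6.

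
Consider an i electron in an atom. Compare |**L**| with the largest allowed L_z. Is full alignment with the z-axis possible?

No: L_z,max = 6ℏ < |L| = √42 ℏ ≈ 6.481ℏ

For an i orbital, l = 6.
|L| = √42 ℏ ≈ 6.4807ℏ, while L_z,max = lℏ = 6ℏ.
Since |L| > L_z,max, the vector can never point exactly along z; the closest it comes is θ_min = arccos(6/√42) ≈ 22.2°.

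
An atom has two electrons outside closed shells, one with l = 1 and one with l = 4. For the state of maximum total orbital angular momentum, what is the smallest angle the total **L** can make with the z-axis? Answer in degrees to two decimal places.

Angular momentum addition gives L = |l₁ − l₂|, …, l₁ + l₂.
So L can be 3, 4, 5.
The maximum is L = 5, with |L_tot| = ℏ√(5·6) = √30 ℏ.
The minimum angle with z is arccos(5/√30) ≈ 24.09°.

θ_min ≈ 24.09°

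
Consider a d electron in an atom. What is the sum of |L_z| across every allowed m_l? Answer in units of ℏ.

A d state has l = 2.
m_l ∈ {-2, -1, 0, 1, 2}.
Σ|m_l| = 2(1+2+…+2) = 6.

Σ|L_z| = 6 ℏ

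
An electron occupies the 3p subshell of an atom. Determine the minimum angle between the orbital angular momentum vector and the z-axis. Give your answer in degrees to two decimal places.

θ_min ≈ 45.00°

The 3p subshell has l = 1.
|L| = ℏ√(l(l+1)) = √2 ℏ.
The smallest angle corresponds to the largest L_z, i.e. m_l = l = 1, giving L_z = 1ℏ.
cos θ_min = 1/√2, so θ_min ≈ 45.00°.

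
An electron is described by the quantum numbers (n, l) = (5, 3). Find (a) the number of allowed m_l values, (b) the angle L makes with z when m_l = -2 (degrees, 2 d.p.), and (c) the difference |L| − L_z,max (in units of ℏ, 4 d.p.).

There are 2l+1 = 7 values of m_l.
For m_l = -2: cos θ = -2/√12, θ ≈ 125.26°.
|L| − L_z,max = (2√3 − 3)ℏ ≈ 0.4641ℏ.

7 values; θ(m_l=-2) ≈ 125.26°; |L|−L_z,max ≈ 0.4641ℏ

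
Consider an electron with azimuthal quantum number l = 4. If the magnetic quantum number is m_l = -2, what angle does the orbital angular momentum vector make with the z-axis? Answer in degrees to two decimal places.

|L| = ℏ√(l(l+1)) = 2√5 ℏ.
L_z = m_l ℏ = −2ℏ.
cos θ = L_z/|L| = -2/√20, so θ ≈ 116.57°.

θ ≈ 116.57°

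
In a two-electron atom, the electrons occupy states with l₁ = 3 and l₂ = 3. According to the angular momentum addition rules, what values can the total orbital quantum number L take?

L = 0, 1, 2, 3, 4, 5, 6

L runs from |3 − 3| = 0 to 3 + 3 = 6.
Allowed values: L = 0, 1, 2, 3, 4, 5, 6.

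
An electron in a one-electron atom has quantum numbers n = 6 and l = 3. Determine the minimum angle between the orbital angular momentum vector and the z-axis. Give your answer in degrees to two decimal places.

|L|² = l(l+1)ℏ² = 12ℏ², so |L| = 2√3 ℏ.
The smallest angle corresponds to the largest L_z, i.e. m_l = l = 3, giving L_z = 3ℏ.
cos θ_min = 3/√12, so θ_min ≈ 30.00°.

θ_min ≈ 30.00°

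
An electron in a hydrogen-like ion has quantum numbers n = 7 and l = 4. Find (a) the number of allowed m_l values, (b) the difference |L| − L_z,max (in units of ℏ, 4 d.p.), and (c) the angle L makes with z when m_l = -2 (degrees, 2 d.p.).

9 values; |L|−L_z,max ≈ 0.4721ℏ; θ(m_l=-2) ≈ 116.57°

There are 2l+1 = 9 values of m_l.
|L| − L_z,max = (2√5 − 4)ℏ ≈ 0.4721ℏ.
For m_l = -2: cos θ = -2/√20, θ ≈ 116.57°.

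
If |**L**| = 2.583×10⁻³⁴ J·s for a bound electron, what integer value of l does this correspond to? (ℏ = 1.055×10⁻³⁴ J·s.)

In units of ℏ, |L| ≈ 2.448.
Set l(l+1) = 5.99; the integer solution is l = 2.

l = 2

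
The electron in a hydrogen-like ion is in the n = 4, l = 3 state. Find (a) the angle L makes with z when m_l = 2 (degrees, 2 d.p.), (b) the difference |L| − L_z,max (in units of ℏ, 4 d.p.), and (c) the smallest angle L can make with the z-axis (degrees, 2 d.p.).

θ(m_l=2) ≈ 54.74°; |L|−L_z,max ≈ 0.4641ℏ; θ_min ≈ 30.00°

For m_l = 2: cos θ = 2/√12, θ ≈ 54.74°.
|L| − L_z,max = (2√3 − 3)ℏ ≈ 0.4641ℏ.
cos θ_min = 3/√12, so θ_min ≈ 30.00°.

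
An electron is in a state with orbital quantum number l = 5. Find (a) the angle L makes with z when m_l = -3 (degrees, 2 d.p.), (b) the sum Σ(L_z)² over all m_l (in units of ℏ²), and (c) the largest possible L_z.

For m_l = -3: cos θ = -3/√30, θ ≈ 123.21°.
Σ m_l² = 110, so Σ(L_z)² = 110 ℏ².
L_z,max = lℏ = 5ℏ.

θ(m_l=-3) ≈ 123.21°; Σ(L_z)² = 110 ℏ²; L_z,max = 5ℏ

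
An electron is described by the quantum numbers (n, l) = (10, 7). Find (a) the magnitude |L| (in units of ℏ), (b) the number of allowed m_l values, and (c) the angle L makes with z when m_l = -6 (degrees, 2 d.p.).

|L| = 2√14 ℏ ≈ 7.483ℏ; 15 values; θ(m_l=-6) ≈ 143.30°

|L| = ℏ√(7·8) = 2√14 ℏ ≈ 7.483ℏ.
There are 2l+1 = 15 values of m_l.
For m_l = -6: cos θ = -6/√56, θ ≈ 143.30°.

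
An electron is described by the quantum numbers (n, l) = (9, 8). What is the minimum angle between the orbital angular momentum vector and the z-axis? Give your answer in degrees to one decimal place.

|L| = √(l(l+1)) ℏ = 6√2 ℏ.
The smallest angle corresponds to the largest L_z, i.e. m_l = l = 8, giving L_z = 8ℏ.
cos θ_min = 8/√72, so θ_min ≈ 19.5°.

θ_min ≈ 19.5°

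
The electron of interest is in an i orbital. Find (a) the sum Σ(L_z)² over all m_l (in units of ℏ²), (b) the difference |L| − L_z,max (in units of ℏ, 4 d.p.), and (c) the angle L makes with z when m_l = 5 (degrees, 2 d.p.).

Σ(L_z)² = 182 ℏ²; |L|−L_z,max ≈ 0.4807ℏ; θ(m_l=5) ≈ 39.51°

An i state has l = 6.
Σ m_l² = 182, so Σ(L_z)² = 182 ℏ².
|L| − L_z,max = (√42 − 6)ℏ ≈ 0.4807ℏ.
For m_l = 5: cos θ = 5/√42, θ ≈ 39.51°.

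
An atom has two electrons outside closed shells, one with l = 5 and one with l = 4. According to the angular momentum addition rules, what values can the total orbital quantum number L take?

L = 1, 2, 3, 4, 5, 6, 7, 8, 9

Angular momentum addition gives L = |l₁ − l₂|, …, l₁ + l₂.
L ∈ {1, 2, 3, 4, 5, 6, 7, 8, 9}.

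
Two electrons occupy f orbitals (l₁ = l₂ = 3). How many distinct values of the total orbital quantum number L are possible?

7

L runs from |3 − 3| = 0 to 3 + 3 = 6.
L ∈ {0, 1, 2, 3, 4, 5, 6}.
That is 7 values.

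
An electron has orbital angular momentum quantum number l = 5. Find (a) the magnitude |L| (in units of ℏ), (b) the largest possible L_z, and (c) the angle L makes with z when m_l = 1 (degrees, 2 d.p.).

|L| = √30 ℏ ≈ 5.477ℏ; L_z,max = 5ℏ; θ(m_l=1) ≈ 79.48°

|L| = ℏ√(5·6) = √30 ℏ ≈ 5.477ℏ.
L_z,max = lℏ = 5ℏ.
For m_l = 1: cos θ = 1/√30, θ ≈ 79.48°.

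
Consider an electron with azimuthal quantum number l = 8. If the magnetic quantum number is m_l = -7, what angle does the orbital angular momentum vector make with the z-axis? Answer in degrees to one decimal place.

|L| = √(l(l+1)) ℏ = 6√2 ℏ.
L_z = m_l ℏ = −7ℏ.
cos θ = L_z/|L| = -7/√72, so θ ≈ 145.6°.

θ ≈ 145.6°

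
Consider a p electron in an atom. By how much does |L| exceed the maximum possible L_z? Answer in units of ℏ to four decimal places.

|L| − L_z,max ≈ 0.4142ℏ

A p state has l = 1.
|L| = √2 ℏ ≈ 1.4142ℏ, while L_z,max = lℏ = 1ℏ.
The difference is (√2 − 1)ℏ ≈ 0.4142ℏ.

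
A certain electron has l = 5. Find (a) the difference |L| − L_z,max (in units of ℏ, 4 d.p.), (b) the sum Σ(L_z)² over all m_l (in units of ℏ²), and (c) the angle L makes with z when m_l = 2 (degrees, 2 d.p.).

|L| − L_z,max = (√30 − 5)ℏ ≈ 0.4772ℏ.
Σ m_l² = 110, so Σ(L_z)² = 110 ℏ².
For m_l = 2: cos θ = 2/√30, θ ≈ 68.58°.

|L|−L_z,max ≈ 0.4772ℏ; Σ(L_z)² = 110 ℏ²; θ(m_l=2) ≈ 68.58°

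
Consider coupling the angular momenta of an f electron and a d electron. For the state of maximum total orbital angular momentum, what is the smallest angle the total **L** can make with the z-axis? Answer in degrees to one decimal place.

L runs from |3 − 2| = 1 to 3 + 2 = 5.
L ∈ {1, 2, 3, 4, 5}.
The maximum is L = 5, with |L_tot| = ℏ√(5·6) = √30 ℏ.
The minimum angle with z is arccos(5/√30) ≈ 24.1°.

θ_min ≈ 24.1°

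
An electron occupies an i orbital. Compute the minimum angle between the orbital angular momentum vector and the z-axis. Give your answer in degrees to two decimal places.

θ_min ≈ 22.21°

For an i orbital, l = 6.
|L| = ℏ√(l(l+1)) = √42 ℏ.
The smallest angle corresponds to the largest L_z, i.e. m_l = l = 6, giving L_z = 6ℏ.
cos θ_min = 6/√42, so θ_min ≈ 22.21°.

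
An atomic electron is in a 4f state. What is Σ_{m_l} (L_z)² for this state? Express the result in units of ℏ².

For 4f, l = 3.
The allowed m_l values are -3, -2, -1, 0, 1, 2, 3.
Σ m_l² = 2·(1 + 4 + 9) = 28.

Σ(L_z)² = 28 ℏ²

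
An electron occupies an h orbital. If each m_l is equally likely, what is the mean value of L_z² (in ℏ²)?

⟨L_z²⟩ = 10 ℏ²

An h state has l = 5.
The allowed m_l values are -5, -4, -3, -2, -1, 0, 1, 2, 3, 4, 5.
⟨L_z²⟩ = ℏ²·(Σ m_l²)/(2l+1) = ℏ²·110/11 = 10ℏ².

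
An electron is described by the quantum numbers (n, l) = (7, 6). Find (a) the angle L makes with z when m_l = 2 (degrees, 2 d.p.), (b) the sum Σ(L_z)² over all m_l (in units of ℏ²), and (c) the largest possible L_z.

For m_l = 2: cos θ = 2/√42, θ ≈ 72.02°.
Σ m_l² = 182, so Σ(L_z)² = 182 ℏ².
L_z,max = lℏ = 6ℏ.

θ(m_l=2) ≈ 72.02°; Σ(L_z)² = 182 ℏ²; L_z,max = 6ℏ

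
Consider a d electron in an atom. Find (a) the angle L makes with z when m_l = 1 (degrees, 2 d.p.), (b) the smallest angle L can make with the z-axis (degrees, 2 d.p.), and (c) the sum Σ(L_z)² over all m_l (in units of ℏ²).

θ(m_l=1) ≈ 65.91°; θ_min ≈ 35.26°; Σ(L_z)² = 10 ℏ²

A d state has l = 2.
For m_l = 1: cos θ = 1/√6, θ ≈ 65.91°.
cos θ_min = 2/√6, so θ_min ≈ 35.26°.
Σ m_l² = 10, so Σ(L_z)² = 10 ℏ².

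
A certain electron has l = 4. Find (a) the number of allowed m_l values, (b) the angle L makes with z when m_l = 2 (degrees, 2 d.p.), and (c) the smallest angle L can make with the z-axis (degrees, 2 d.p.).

There are 2l+1 = 9 values of m_l.
For m_l = 2: cos θ = 2/√20, θ ≈ 63.43°.
cos θ_min = 4/√20, so θ_min ≈ 26.57°.

9 values; θ(m_l=2) ≈ 63.43°; θ_min ≈ 26.57°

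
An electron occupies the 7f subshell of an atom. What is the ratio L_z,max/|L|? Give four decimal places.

For 7f, l = 3.
|L| = 2√3 ℏ ≈ 3.4641ℏ, while L_z,max = lℏ = 3ℏ.
L_z,max/|L| = 3/√12 = 0.8660.

L_z,max/|L| = 0.8660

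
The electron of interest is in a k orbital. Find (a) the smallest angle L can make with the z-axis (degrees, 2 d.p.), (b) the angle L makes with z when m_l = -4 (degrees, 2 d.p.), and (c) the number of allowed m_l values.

The letter k corresponds to l = 7.
cos θ_min = 7/√56, so θ_min ≈ 20.70°.
For m_l = -4: cos θ = -4/√56, θ ≈ 122.31°.
There are 2l+1 = 15 values of m_l.

θ_min ≈ 20.70°; θ(m_l=-4) ≈ 122.31°; 15 values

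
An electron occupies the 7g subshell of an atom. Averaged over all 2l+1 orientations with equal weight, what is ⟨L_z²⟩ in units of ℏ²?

⟨L_z²⟩ = 6.667 ℏ²

The 7g subshell has l = 4.
The allowed m_l values are -4, -3, -2, -1, 0, 1, 2, 3, 4.
⟨L_z²⟩ = ℏ²·l(l+1)/3 = 6.667ℏ².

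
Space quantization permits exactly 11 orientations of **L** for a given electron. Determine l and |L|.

l = 5, |L| = √30 ℏ ≈ 5.477ℏ

Since there are 2l+1 = 11 values of m_l, l = 5.
Then |L| = √(l(l+1)) ℏ = √30 ℏ.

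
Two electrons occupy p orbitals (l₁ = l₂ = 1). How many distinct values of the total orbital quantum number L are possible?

By the triangle rule, |l₁ − l₂| ≤ L ≤ l₁ + l₂.
So L can be 0, 1, 2.
That is 3 values.

3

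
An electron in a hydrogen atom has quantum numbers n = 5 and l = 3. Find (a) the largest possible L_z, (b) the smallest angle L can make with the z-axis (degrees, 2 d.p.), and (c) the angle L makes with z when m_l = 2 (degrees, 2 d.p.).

L_z,max = lℏ = 3ℏ.
cos θ_min = 3/√12, so θ_min ≈ 30.00°.
For m_l = 2: cos θ = 2/√12, θ ≈ 54.74°.

L_z,max = 3ℏ; θ_min ≈ 30.00°; θ(m_l=2) ≈ 54.74°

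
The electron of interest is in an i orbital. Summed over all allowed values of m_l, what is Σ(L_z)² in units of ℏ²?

An i state has l = 6.
The allowed m_l values are -6, -5, -4, -3, -2, -1, 0, 1, 2, 3, 4, 5, 6.
Summing m² from −6 to 6: Σ m_l² = 182.

Σ(L_z)² = 182 ℏ²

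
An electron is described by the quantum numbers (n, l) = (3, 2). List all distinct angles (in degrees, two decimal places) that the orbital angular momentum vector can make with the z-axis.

θ ∈ {35.26°, 65.91°, 90.00°, 114.09°, 144.74°}

|L|² = l(l+1)ℏ² = 6ℏ², so |L| = √6 ℏ.
cos θ = m_l/√6 for each m_l ∈ {-2, -1, 0, 1, 2}.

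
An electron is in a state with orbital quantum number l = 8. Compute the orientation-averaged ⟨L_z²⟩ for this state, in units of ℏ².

m_l runs from −8 to 8, i.e. {-8, -7, -6, -5, -4, -3, -2, -1, 0, 1, 2, 3, 4, 5, 6, 7, 8}.
⟨L_z²⟩ = ℏ²·(Σ m_l²)/(2l+1) = ℏ²·408/17 = 24ℏ².

⟨L_z²⟩ = 24 ℏ²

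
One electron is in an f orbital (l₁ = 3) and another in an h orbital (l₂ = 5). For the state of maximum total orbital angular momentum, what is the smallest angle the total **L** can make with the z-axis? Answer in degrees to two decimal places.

Angular momentum addition gives L = |l₁ − l₂|, …, l₁ + l₂.
L ∈ {2, 3, 4, 5, 6, 7, 8}.
The maximum is L = 8, with |L_tot| = ℏ√(8·9) = 6√2 ℏ.
The minimum angle with z is arccos(8/√72) ≈ 19.47°.

θ_min ≈ 19.47°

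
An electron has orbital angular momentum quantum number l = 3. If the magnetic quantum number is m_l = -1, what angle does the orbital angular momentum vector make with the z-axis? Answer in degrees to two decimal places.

|L| = √(l(l+1)) ℏ = 2√3 ℏ.
L_z = m_l ℏ = −1ℏ.
cos θ = L_z/|L| = -1/√12, so θ ≈ 106.78°.

θ ≈ 106.78°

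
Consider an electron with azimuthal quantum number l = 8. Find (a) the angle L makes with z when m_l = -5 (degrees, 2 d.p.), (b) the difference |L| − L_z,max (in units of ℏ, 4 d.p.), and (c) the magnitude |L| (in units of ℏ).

θ(m_l=-5) ≈ 126.10°; |L|−L_z,max ≈ 0.4853ℏ; |L| = 6√2 ℏ ≈ 8.485ℏ

For m_l = -5: cos θ = -5/√72, θ ≈ 126.10°.
|L| − L_z,max = (6√2 − 8)ℏ ≈ 0.4853ℏ.
|L| = ℏ√(8·9) = 6√2 ℏ ≈ 8.485ℏ.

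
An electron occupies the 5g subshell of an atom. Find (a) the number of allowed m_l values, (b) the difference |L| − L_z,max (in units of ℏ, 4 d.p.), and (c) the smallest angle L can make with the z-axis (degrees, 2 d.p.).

The 5g subshell has l = 4.
There are 2l+1 = 9 values of m_l.
|L| − L_z,max = (2√5 − 4)ℏ ≈ 0.4721ℏ.
cos θ_min = 4/√20, so θ_min ≈ 26.57°.

9 values; |L|−L_z,max ≈ 0.4721ℏ; θ_min ≈ 26.57°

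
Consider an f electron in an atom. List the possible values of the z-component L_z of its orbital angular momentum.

The letter f corresponds to l = 3.
L_z = m_l ℏ with m_l ranging from −l to +l in integer steps.
For l = 3: m_l ∈ {-3, -2, -1, 0, 1, 2, 3}.

L_z ∈ {−3ℏ, −2ℏ, −ℏ, 0, ℏ, 2ℏ, 3ℏ}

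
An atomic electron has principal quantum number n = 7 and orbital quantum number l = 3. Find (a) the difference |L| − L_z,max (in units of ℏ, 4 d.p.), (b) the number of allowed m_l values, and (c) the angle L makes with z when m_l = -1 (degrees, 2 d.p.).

|L| − L_z,max = (2√3 − 3)ℏ ≈ 0.4641ℏ.
There are 2l+1 = 7 values of m_l.
For m_l = -1: cos θ = -1/√12, θ ≈ 106.78°.

|L|−L_z,max ≈ 0.4641ℏ; 7 values; θ(m_l=-1) ≈ 106.78°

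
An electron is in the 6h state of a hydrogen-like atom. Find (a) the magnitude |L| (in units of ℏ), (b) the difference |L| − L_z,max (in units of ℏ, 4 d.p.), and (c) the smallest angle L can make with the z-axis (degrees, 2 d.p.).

For 6h, l = 5.
|L| = ℏ√(5·6) = √30 ℏ ≈ 5.477ℏ.
|L| − L_z,max = (√30 − 5)ℏ ≈ 0.4772ℏ.
cos θ_min = 5/√30, so θ_min ≈ 24.09°.

|L| = √30 ℏ ≈ 5.477ℏ; |L|−L_z,max ≈ 0.4772ℏ; θ_min ≈ 24.09°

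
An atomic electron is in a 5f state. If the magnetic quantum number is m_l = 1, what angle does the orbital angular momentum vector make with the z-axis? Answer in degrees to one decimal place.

θ ≈ 73.2°

5f means n = 5, l = 3.
|L| = √(l(l+1)) ℏ = 2√3 ℏ.
L_z = m_l ℏ = 1ℏ.
cos θ = L_z/|L| = 1/√12, so θ ≈ 73.2°.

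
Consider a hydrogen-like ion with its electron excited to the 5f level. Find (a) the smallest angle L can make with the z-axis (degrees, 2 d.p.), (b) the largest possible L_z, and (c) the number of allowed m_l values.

θ_min ≈ 30.00°; L_z,max = 3ℏ; 7 values

The 5f level has l = 3.
cos θ_min = 3/√12, so θ_min ≈ 30.00°.
L_z,max = lℏ = 3ℏ.
There are 2l+1 = 7 values of m_l.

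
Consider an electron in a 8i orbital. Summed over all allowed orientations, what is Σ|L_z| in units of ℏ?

The 8i subshell has l = 6.
The allowed m_l values are -6, -5, -4, -3, -2, -1, 0, 1, 2, 3, 4, 5, 6.
Σ|m_l| = 2·6(6+1)/2 = 42.

Σ|L_z| = 42 ℏ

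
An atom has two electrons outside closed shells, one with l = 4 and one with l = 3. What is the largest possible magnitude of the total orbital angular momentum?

L runs from |4 − 3| = 1 to 4 + 3 = 7.
Allowed values: L = 1, 2, 3, 4, 5, 6, 7.
The largest magnitude corresponds to L = 7: |L_tot| = ℏ√(7·8) = 2√14 ℏ.

|L_tot|_max = 2√14 ℏ ≈ 7.483ℏ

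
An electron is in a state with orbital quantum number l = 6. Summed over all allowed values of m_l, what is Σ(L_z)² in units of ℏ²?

Σ(L_z)² = 182 ℏ²

m_l ∈ {-6, -5, -4, -3, -2, -1, 0, 1, 2, 3, 4, 5, 6}.
Σ m_l² = 2·(1 + 4 + 9 + 16 + 25 + 36) = 182.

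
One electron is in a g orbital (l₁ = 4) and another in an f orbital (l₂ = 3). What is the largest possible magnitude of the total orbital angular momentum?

Angular momentum addition gives L = |l₁ − l₂|, …, l₁ + l₂.
Allowed values: L = 1, 2, 3, 4, 5, 6, 7.
The largest magnitude corresponds to L = 7: |L_tot| = ℏ√(7·8) = 2√14 ℏ.

|L_tot|_max = 2√14 ℏ ≈ 7.483ℏ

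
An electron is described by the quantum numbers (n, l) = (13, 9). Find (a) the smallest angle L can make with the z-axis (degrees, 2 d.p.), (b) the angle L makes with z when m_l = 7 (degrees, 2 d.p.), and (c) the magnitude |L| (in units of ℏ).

cos θ_min = 9/√90, so θ_min ≈ 18.43°.
For m_l = 7: cos θ = 7/√90, θ ≈ 42.45°.
|L| = ℏ√(9·10) = 3√10 ℏ ≈ 9.487ℏ.

θ_min ≈ 18.43°; θ(m_l=7) ≈ 42.45°; |L| = 3√10 ℏ ≈ 9.487ℏ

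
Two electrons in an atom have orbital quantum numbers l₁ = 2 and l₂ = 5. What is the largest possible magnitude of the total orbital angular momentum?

L runs from |2 − 5| = 3 to 2 + 5 = 7.
L ∈ {3, 4, 5, 6, 7}.
The largest magnitude corresponds to L = 7: |L_tot| = ℏ√(7·8) = 2√14 ℏ.

|L_tot|_max = 2√14 ℏ ≈ 7.483ℏ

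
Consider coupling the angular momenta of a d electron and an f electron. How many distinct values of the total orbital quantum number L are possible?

5

Angular momentum addition gives L = |l₁ − l₂|, …, l₁ + l₂.
So L can be 1, 2, 3, 4, 5.
That is 5 values.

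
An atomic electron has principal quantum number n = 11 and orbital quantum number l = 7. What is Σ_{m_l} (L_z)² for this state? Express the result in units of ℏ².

Σ(L_z)² = 280 ℏ²

m_l ∈ {-7, -6, -5, -4, -3, -2, -1, 0, 1, 2, 3, 4, 5, 6, 7}.
Σ m_l² = l(l+1)(2l+1)/3 = 7·8·15/3 = 280.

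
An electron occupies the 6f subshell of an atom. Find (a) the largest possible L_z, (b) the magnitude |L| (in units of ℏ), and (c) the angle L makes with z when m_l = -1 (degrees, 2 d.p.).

6f means n = 6, l = 3.
L_z,max = lℏ = 3ℏ.
|L| = ℏ√(3·4) = 2√3 ℏ ≈ 3.464ℏ.
For m_l = -1: cos θ = -1/√12, θ ≈ 106.78°.

L_z,max = 3ℏ; |L| = 2√3 ℏ ≈ 3.464ℏ; θ(m_l=-1) ≈ 106.78°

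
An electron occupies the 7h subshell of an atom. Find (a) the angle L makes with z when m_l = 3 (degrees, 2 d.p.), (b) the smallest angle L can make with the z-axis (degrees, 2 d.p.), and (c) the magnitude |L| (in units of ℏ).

θ(m_l=3) ≈ 56.79°; θ_min ≈ 24.09°; |L| = √30 ℏ ≈ 5.477ℏ

The 7h subshell has l = 5.
For m_l = 3: cos θ = 3/√30, θ ≈ 56.79°.
cos θ_min = 5/√30, so θ_min ≈ 24.09°.
|L| = ℏ√(5·6) = √30 ℏ ≈ 5.477ℏ.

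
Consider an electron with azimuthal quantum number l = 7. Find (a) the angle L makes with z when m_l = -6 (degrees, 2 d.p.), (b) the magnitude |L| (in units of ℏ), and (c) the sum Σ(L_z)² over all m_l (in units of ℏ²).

θ(m_l=-6) ≈ 143.30°; |L| = 2√14 ℏ ≈ 7.483ℏ; Σ(L_z)² = 280 ℏ²

For m_l = -6: cos θ = -6/√56, θ ≈ 143.30°.
|L| = ℏ√(7·8) = 2√14 ℏ ≈ 7.483ℏ.
Σ m_l² = 280, so Σ(L_z)² = 280 ℏ².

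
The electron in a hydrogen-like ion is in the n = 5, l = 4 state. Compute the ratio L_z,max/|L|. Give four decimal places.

L_z,max/|L| = 0.8944

|L| = 2√5 ℏ ≈ 4.4721ℏ, while L_z,max = lℏ = 4ℏ.
L_z,max/|L| = 4/√20 = 0.8944.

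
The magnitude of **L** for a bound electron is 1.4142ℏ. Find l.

l = 1

Since |L|² = l(l+1)ℏ², l(l+1) = 2.
The positive root is l = 1.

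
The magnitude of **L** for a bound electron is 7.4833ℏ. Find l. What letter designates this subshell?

l = 7 (k orbital)

|L| = ℏ√(l(l+1)), so l(l+1) = 56.
l² + l − 56 = 0 ⇒ l = 7.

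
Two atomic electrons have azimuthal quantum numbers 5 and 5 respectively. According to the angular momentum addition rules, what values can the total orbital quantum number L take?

L = 0, 1, 2, 3, 4, 5, 6, 7, 8, 9, 10

Angular momentum addition gives L = |l₁ − l₂|, …, l₁ + l₂.
L ∈ {0, 1, 2, 3, 4, 5, 6, 7, 8, 9, 10}.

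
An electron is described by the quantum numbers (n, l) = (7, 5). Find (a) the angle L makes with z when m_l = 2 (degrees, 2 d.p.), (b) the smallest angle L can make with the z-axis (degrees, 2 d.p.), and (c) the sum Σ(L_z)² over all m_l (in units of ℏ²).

For m_l = 2: cos θ = 2/√30, θ ≈ 68.58°.
cos θ_min = 5/√30, so θ_min ≈ 24.09°.
Σ m_l² = 110, so Σ(L_z)² = 110 ℏ².

θ(m_l=2) ≈ 68.58°; θ_min ≈ 24.09°; Σ(L_z)² = 110 ℏ²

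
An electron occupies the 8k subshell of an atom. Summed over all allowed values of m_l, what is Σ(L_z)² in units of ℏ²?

The 8k subshell has l = 7.
m_l runs from −7 to 7, i.e. {-7, -6, -5, -4, -3, -2, -1, 0, 1, 2, 3, 4, 5, 6, 7}.
Σ m_l² = 2·(1 + 4 + 9 + 16 + 25 + 36 + 49) = 280.

Σ(L_z)² = 280 ℏ²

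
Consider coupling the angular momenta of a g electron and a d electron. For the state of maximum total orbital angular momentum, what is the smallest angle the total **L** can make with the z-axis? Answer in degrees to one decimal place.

Angular momentum addition gives L = |l₁ − l₂|, …, l₁ + l₂.
So L can be 2, 3, 4, 5, 6.
The maximum is L = 6, with |L_tot| = ℏ√(6·7) = √42 ℏ.
The minimum angle with z is arccos(6/√42) ≈ 22.2°.

θ_min ≈ 22.2°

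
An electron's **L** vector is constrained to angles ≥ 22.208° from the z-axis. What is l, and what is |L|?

cos θ_min = l/√(l(l+1)) = √(l/(l+1)), so l/(l+1) = cos²(22.208°) = 0.8571.
Thus l = 0.8571/(1 − 0.8571) ≈ 6.
Then |L| = ℏ√(6·7) = √42 ℏ.

l = 6, |L| = √42 ℏ ≈ 6.481ℏ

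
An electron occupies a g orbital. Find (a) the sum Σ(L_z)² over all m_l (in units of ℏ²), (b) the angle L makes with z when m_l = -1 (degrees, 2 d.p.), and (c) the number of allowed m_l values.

G corresponds to l = 4.
Σ m_l² = 60, so Σ(L_z)² = 60 ℏ².
For m_l = -1: cos θ = -1/√20, θ ≈ 102.92°.
There are 2l+1 = 9 values of m_l.

Σ(L_z)² = 60 ℏ²; θ(m_l=-1) ≈ 102.92°; 9 values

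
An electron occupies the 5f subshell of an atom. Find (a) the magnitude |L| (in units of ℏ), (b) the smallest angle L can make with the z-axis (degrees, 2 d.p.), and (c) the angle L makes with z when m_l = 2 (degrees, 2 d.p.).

5f means n = 5, l = 3.
|L| = ℏ√(3·4) = 2√3 ℏ ≈ 3.464ℏ.
cos θ_min = 3/√12, so θ_min ≈ 30.00°.
For m_l = 2: cos θ = 2/√12, θ ≈ 54.74°.

|L| = 2√3 ℏ ≈ 3.464ℏ; θ_min ≈ 30.00°; θ(m_l=2) ≈ 54.74°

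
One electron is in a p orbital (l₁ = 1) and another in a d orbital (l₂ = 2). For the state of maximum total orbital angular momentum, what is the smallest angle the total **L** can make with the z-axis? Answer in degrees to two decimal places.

θ_min ≈ 30.00°

Angular momentum addition gives L = |l₁ − l₂|, …, l₁ + l₂.
Allowed values: L = 1, 2, 3.
The maximum is L = 3, with |L_tot| = ℏ√(3·4) = 2√3 ℏ.
The minimum angle with z is arccos(3/√12) ≈ 30.00°.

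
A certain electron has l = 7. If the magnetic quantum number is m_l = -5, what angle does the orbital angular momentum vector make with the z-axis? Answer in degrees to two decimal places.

θ ≈ 131.92°

|L| = ℏ√(l(l+1)) = 2√14 ℏ.
L_z = m_l ℏ = −5ℏ.
cos θ = L_z/|L| = -5/√56, so θ ≈ 131.92°.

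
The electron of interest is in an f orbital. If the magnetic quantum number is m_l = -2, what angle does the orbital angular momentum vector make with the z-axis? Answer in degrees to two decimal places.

An f state has l = 3.
|L| = √(l(l+1)) ℏ = 2√3 ℏ.
L_z = m_l ℏ = −2ℏ.
cos θ = L_z/|L| = -2/√12, so θ ≈ 125.26°.

θ ≈ 125.26°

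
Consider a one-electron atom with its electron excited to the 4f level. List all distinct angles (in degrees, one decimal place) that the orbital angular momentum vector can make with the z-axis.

θ ∈ {30.0°, 54.7°, 73.2°, 90.0°, 106.8°, 125.3°, 150.0°}

The 4f level has l = 3.
|L|² = l(l+1)ℏ² = 12ℏ², so |L| = 2√3 ℏ.
cos θ = m_l/√12 for each m_l ∈ {-3, -2, -1, 0, 1, 2, 3}.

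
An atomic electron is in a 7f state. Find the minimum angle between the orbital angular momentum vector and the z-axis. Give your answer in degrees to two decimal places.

θ_min ≈ 30.00°

The 7f subshell has l = 3.
|L| = ℏ√(l(l+1)) = 2√3 ℏ.
The smallest angle corresponds to the largest L_z, i.e. m_l = l = 3, giving L_z = 3ℏ.
cos θ_min = 3/√12, so θ_min ≈ 30.00°.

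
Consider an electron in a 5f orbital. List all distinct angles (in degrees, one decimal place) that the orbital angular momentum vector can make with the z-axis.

For 5f, l = 3.
|L|² = l(l+1)ℏ² = 12ℏ², so |L| = 2√3 ℏ.
cos θ = m_l/√12 for each m_l ∈ {-3, -2, -1, 0, 1, 2, 3}.

θ ∈ {30.0°, 54.7°, 73.2°, 90.0°, 106.8°, 125.3°, 150.0°}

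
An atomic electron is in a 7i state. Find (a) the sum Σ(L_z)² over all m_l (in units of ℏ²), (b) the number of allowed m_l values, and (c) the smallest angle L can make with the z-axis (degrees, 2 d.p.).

7i means n = 7, l = 6.
Σ m_l² = 182, so Σ(L_z)² = 182 ℏ².
There are 2l+1 = 13 values of m_l.
cos θ_min = 6/√42, so θ_min ≈ 22.21°.

Σ(L_z)² = 182 ℏ²; 13 values; θ_min ≈ 22.21°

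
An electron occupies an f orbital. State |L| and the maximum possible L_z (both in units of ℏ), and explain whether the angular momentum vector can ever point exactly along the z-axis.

No: L_z,max = 3ℏ < |L| = 2√3 ℏ ≈ 3.464ℏ

An f state has l = 3.
|L| = 2√3 ℏ ≈ 3.4641ℏ, while L_z,max = lℏ = 3ℏ.
Since |L| > L_z,max, the vector can never point exactly along z; the closest it comes is θ_min = arccos(3/√12) ≈ 30.0°.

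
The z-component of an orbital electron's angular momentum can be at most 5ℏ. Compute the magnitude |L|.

The maximum L_z equals lℏ, giving l = 5.
|L| = √(l(l+1)) ℏ = √30 ℏ.

|L| = √30 ℏ ≈ 5.477ℏ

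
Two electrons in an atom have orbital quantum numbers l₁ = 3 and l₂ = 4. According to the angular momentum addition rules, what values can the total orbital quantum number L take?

L = 1, 2, 3, 4, 5, 6, 7

Angular momentum addition gives L = |l₁ − l₂|, …, l₁ + l₂.
Allowed values: L = 1, 2, 3, 4, 5, 6, 7.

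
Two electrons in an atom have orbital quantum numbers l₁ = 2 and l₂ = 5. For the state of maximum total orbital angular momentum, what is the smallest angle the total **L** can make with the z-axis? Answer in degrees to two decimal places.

θ_min ≈ 20.70°

L runs from |2 − 5| = 3 to 2 + 5 = 7.
So L can be 3, 4, 5, 6, 7.
The maximum is L = 7, with |L_tot| = ℏ√(7·8) = 2√14 ℏ.
The minimum angle with z is arccos(7/√56) ≈ 20.70°.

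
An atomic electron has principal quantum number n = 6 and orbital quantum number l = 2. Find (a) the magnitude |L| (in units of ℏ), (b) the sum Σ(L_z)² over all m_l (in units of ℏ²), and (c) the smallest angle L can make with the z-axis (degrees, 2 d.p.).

|L| = √6 ℏ ≈ 2.449ℏ; Σ(L_z)² = 10 ℏ²; θ_min ≈ 35.26°

|L| = ℏ√(2·3) = √6 ℏ ≈ 2.449ℏ.
Σ m_l² = 10, so Σ(L_z)² = 10 ℏ².
cos θ_min = 2/√6, so θ_min ≈ 35.26°.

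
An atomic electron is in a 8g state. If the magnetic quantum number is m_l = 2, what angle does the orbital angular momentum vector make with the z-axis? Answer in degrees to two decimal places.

θ ≈ 63.43°

The 8g subshell has l = 4.
|L| = √(l(l+1)) ℏ = 2√5 ℏ.
L_z = m_l ℏ = 2ℏ.
cos θ = L_z/|L| = 2/√20, so θ ≈ 63.43°.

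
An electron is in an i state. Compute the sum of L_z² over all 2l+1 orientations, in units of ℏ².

Σ(L_z)² = 182 ℏ²

For an i orbital, l = 6.
The allowed m_l values are -6, -5, -4, -3, -2, -1, 0, 1, 2, 3, 4, 5, 6.
Σ m_l² = l(l+1)(2l+1)/3 = 6·7·13/3 = 182.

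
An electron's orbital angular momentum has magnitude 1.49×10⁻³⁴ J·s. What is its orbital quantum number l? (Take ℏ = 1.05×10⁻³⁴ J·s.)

In units of ℏ, |L| ≈ 1.419.
Set l(l+1) = 2.01; the integer solution is l = 1.

l = 1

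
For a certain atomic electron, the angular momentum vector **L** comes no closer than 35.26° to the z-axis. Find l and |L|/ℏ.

cos θ_min = l/√(l(l+1)) = √(l/(l+1)), so l/(l+1) = cos²(35.26°) = 0.6667.
Solving: l = 2.
Then |L| = ℏ√(2·3) = √6 ℏ.

l = 2, |L| = √6 ℏ ≈ 2.449ℏ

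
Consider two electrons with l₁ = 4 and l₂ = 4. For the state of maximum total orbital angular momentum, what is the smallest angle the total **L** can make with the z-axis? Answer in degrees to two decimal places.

By the triangle rule, |l₁ − l₂| ≤ L ≤ l₁ + l₂.
Allowed values: L = 0, 1, 2, 3, 4, 5, 6, 7, 8.
The maximum is L = 8, with |L_tot| = ℏ√(8·9) = 6√2 ℏ.
The minimum angle with z is arccos(8/√72) ≈ 19.47°.

θ_min ≈ 19.47°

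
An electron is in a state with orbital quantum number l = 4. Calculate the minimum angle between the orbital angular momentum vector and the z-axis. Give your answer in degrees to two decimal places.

|L| = √(l(l+1)) ℏ = 2√5 ℏ.
The smallest angle corresponds to the largest L_z, i.e. m_l = l = 4, giving L_z = 4ℏ.
cos θ_min = 4/√20, so θ_min ≈ 26.57°.

θ_min ≈ 26.57°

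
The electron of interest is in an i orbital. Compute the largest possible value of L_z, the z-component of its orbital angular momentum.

The letter i corresponds to l = 6.
L_z = m_l ℏ with m_l ∈ {−6, …, 6}; the maximum is m_l = 6.

L_z,max = 6ℏ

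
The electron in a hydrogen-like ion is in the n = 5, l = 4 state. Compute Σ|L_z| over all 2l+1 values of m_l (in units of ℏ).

Σ|L_z| = 20 ℏ

m_l runs from −4 to 4, i.e. {-4, -3, -2, -1, 0, 1, 2, 3, 4}.
Σ|m_l| = l(l+1) = 20.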